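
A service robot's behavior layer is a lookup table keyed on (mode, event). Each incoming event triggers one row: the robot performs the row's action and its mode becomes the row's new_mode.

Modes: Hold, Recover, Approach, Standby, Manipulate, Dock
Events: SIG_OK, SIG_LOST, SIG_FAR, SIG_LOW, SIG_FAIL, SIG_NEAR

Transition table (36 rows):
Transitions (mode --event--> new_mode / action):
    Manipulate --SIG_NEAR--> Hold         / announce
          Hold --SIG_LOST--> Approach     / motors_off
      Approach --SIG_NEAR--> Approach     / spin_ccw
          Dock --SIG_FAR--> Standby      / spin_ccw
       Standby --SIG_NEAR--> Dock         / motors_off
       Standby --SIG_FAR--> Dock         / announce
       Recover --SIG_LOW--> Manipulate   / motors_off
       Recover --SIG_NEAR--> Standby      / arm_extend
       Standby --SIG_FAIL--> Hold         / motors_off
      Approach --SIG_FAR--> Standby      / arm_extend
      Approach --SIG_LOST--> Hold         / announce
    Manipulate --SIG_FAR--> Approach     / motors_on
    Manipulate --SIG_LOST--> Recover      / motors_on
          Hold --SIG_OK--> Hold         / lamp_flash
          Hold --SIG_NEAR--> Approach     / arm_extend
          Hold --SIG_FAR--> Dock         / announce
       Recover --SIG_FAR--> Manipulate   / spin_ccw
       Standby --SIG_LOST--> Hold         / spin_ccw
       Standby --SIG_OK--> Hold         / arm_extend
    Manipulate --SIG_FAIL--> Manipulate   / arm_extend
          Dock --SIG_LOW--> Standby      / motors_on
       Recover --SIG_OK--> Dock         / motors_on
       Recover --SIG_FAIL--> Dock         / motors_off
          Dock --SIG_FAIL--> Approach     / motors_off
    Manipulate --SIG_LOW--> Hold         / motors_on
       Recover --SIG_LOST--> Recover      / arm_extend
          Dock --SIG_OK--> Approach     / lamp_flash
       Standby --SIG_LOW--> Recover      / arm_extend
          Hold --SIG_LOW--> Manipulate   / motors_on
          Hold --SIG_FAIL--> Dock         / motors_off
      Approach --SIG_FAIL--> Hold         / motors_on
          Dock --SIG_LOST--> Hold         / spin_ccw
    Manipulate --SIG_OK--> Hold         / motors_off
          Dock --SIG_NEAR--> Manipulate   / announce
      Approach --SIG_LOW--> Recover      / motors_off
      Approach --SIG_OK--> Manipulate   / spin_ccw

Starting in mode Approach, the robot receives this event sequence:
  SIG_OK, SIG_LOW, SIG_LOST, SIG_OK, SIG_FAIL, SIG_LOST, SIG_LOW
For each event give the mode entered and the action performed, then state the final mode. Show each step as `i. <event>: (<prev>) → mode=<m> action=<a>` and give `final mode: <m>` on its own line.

final mode: Manipulate

1. SIG_OK: (Approach) → mode=Manipulate action=spin_ccw
2. SIG_LOW: (Manipulate) → mode=Hold action=motors_on
3. SIG_LOST: (Hold) → mode=Approach action=motors_off
4. SIG_OK: (Approach) → mode=Manipulate action=spin_ccw
5. SIG_FAIL: (Manipulate) → mode=Manipulate action=arm_extend
6. SIG_LOST: (Manipulate) → mode=Recover action=motors_on
7. SIG_LOW: (Recover) → mode=Manipulate action=motors_off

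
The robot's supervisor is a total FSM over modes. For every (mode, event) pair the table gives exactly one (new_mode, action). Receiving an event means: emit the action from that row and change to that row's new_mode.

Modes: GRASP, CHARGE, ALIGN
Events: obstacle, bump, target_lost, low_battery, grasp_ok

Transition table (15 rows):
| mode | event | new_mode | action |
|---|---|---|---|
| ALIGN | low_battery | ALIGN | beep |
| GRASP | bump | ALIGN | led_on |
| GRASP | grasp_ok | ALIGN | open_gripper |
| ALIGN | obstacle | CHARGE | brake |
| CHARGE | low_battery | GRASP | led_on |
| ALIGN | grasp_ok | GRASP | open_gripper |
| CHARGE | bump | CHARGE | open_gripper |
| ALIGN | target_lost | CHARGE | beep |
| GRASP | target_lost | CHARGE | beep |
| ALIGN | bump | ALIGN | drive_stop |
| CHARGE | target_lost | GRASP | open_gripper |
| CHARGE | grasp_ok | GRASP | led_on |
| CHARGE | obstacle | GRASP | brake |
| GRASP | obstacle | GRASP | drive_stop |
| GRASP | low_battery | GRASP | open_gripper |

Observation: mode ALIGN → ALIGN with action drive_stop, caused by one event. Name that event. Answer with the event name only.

try obstacle: (ALIGN, obstacle) → (CHARGE, brake)
try bump: (ALIGN, bump) → (ALIGN, drive_stop)  ← matches
try target_lost: (ALIGN, target_lost) → (CHARGE, beep)
try low_battery: (ALIGN, low_battery) → (ALIGN, beep)
try grasp_ok: (ALIGN, grasp_ok) → (GRASP, open_gripper)

bump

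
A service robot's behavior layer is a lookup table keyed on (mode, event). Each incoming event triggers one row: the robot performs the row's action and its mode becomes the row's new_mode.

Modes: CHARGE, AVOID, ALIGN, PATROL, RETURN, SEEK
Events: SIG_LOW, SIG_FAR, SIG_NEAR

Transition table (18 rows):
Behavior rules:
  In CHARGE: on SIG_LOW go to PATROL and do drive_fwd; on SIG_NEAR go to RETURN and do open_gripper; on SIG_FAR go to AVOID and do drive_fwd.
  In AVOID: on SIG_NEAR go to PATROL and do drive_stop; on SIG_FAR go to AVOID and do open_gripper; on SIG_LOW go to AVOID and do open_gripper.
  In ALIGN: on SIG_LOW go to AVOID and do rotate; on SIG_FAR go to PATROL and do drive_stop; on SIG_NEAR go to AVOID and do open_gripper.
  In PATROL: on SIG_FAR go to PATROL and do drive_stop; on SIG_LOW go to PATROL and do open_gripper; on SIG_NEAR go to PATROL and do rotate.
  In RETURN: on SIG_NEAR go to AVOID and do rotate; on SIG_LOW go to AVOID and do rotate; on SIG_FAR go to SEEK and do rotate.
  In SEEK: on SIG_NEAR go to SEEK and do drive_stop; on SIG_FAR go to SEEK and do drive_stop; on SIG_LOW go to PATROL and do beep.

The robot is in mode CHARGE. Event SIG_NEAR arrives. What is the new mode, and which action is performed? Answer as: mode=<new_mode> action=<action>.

mode=RETURN action=open_gripper

current mode = CHARGE; filter table to that mode:
  (CHARGE, SIG_LOW) → (PATROL, drive_fwd)
  (CHARGE, SIG_NEAR) → (RETURN, open_gripper)  ← event matches
  (CHARGE, SIG_FAR) → (AVOID, drive_fwd)
event = SIG_NEAR selects (RETURN, open_gripper)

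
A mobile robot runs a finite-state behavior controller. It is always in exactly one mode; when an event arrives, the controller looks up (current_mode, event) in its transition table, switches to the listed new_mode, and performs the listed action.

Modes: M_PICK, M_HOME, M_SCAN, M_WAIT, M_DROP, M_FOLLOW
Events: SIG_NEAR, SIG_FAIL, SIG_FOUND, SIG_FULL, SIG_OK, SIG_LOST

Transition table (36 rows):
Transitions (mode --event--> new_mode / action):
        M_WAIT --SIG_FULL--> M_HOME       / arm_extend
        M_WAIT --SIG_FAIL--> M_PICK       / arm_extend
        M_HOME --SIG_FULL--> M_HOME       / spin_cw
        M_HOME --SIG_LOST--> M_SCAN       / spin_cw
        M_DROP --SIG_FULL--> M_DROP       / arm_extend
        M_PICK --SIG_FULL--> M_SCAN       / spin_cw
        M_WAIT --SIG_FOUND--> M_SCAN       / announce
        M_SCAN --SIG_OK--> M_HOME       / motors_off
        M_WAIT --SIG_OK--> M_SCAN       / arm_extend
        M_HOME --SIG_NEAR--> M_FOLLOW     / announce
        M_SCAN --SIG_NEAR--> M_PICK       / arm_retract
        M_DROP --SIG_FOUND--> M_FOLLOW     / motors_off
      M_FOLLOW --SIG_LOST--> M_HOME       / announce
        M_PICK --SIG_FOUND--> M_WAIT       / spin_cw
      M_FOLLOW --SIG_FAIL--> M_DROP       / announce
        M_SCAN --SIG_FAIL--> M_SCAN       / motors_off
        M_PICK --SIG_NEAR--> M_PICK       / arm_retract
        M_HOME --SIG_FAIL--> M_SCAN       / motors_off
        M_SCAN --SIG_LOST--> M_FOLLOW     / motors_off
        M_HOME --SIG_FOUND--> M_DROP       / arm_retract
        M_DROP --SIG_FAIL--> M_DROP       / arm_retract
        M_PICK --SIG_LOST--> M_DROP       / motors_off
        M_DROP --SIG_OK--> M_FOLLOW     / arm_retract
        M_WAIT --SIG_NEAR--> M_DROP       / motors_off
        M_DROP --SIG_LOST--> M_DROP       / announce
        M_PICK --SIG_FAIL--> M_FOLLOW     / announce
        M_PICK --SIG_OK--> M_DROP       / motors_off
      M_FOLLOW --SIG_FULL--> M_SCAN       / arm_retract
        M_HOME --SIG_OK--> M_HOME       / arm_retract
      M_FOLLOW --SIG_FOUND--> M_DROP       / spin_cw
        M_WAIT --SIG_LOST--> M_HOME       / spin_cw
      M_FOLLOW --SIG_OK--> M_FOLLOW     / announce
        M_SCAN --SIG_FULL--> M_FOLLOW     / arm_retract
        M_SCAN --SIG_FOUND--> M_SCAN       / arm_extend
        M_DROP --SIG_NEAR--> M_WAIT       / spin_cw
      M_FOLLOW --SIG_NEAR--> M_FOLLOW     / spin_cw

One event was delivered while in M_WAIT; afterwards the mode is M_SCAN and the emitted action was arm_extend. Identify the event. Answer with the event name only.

SIG_OK

try SIG_NEAR: (M_WAIT, SIG_NEAR) → (M_DROP, motors_off)
try SIG_FAIL: (M_WAIT, SIG_FAIL) → (M_PICK, arm_extend)
try SIG_FOUND: (M_WAIT, SIG_FOUND) → (M_SCAN, announce)
try SIG_FULL: (M_WAIT, SIG_FULL) → (M_HOME, arm_extend)
try SIG_OK: (M_WAIT, SIG_OK) → (M_SCAN, arm_extend)  ← matches
try SIG_LOST: (M_WAIT, SIG_LOST) → (M_HOME, spin_cw)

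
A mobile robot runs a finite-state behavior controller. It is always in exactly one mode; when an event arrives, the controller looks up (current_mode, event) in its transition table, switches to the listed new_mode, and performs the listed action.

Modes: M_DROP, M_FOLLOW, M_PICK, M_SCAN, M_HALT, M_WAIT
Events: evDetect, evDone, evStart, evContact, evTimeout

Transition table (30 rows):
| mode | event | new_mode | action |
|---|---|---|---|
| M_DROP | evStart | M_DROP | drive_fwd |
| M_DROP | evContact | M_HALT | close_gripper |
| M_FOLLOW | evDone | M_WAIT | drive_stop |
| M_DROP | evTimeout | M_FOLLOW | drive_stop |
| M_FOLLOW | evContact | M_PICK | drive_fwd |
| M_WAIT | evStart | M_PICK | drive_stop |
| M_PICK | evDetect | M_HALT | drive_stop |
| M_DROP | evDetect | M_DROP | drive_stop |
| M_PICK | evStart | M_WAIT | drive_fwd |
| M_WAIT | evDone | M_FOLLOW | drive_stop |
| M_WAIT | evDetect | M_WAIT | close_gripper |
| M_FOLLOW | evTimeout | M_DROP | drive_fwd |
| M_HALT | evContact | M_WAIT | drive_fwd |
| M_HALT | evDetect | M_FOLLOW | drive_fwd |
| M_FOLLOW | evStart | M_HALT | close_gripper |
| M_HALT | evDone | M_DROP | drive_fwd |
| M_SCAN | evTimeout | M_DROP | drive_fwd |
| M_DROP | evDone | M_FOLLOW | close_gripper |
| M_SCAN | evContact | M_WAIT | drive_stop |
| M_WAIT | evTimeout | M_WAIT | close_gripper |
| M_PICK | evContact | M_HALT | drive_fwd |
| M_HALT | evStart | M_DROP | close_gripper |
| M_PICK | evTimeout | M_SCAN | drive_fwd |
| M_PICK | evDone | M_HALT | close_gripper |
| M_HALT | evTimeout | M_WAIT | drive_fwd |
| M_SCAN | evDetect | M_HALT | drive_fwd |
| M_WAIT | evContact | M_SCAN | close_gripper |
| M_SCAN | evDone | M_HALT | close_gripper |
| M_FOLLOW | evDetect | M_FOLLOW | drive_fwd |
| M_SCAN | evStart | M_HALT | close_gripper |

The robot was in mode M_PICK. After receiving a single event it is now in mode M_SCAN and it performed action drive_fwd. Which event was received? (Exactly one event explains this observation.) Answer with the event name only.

evTimeout

try evDetect: (M_PICK, evDetect) → (M_HALT, drive_stop)
try evDone: (M_PICK, evDone) → (M_HALT, close_gripper)
try evStart: (M_PICK, evStart) → (M_WAIT, drive_fwd)
try evContact: (M_PICK, evContact) → (M_HALT, drive_fwd)
try evTimeout: (M_PICK, evTimeout) → (M_SCAN, drive_fwd)  ← matches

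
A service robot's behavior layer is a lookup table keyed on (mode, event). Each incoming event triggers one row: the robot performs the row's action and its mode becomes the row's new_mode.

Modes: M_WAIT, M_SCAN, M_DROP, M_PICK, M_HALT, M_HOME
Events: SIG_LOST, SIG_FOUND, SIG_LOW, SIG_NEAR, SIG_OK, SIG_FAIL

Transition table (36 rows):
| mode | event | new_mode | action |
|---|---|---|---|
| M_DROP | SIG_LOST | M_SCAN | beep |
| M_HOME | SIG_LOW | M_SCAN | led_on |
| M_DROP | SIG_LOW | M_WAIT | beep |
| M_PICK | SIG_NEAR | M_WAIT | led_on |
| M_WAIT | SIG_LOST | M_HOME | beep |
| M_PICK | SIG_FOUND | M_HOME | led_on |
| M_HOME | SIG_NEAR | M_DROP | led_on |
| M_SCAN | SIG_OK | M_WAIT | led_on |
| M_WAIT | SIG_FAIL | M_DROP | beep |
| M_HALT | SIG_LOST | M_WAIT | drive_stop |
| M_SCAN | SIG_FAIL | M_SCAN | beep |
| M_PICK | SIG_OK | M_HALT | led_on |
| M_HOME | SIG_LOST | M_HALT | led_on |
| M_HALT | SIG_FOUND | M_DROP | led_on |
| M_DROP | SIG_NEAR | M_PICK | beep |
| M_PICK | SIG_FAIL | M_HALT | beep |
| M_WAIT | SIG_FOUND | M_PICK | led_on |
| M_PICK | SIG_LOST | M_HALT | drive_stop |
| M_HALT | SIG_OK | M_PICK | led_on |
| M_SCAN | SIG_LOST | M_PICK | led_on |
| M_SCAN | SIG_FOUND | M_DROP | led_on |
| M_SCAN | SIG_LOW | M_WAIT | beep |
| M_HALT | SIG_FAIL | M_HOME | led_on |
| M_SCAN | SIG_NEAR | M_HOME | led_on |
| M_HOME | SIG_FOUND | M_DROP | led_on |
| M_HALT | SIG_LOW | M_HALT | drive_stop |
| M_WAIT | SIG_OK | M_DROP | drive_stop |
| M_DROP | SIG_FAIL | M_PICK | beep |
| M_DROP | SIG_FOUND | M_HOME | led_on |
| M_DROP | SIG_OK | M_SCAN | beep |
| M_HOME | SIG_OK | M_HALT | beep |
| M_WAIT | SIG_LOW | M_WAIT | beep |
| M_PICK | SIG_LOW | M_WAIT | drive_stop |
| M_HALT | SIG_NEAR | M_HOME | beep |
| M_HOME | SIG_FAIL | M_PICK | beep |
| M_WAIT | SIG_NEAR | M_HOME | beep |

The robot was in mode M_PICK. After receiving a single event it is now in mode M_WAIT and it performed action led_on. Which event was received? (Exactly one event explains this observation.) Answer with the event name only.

SIG_NEAR

try SIG_LOST: (M_PICK, SIG_LOST) → (M_HALT, drive_stop)
try SIG_FOUND: (M_PICK, SIG_FOUND) → (M_HOME, led_on)
try SIG_LOW: (M_PICK, SIG_LOW) → (M_WAIT, drive_stop)
try SIG_NEAR: (M_PICK, SIG_NEAR) → (M_WAIT, led_on)  ← matches
try SIG_OK: (M_PICK, SIG_OK) → (M_HALT, led_on)
try SIG_FAIL: (M_PICK, SIG_FAIL) → (M_HALT, beep)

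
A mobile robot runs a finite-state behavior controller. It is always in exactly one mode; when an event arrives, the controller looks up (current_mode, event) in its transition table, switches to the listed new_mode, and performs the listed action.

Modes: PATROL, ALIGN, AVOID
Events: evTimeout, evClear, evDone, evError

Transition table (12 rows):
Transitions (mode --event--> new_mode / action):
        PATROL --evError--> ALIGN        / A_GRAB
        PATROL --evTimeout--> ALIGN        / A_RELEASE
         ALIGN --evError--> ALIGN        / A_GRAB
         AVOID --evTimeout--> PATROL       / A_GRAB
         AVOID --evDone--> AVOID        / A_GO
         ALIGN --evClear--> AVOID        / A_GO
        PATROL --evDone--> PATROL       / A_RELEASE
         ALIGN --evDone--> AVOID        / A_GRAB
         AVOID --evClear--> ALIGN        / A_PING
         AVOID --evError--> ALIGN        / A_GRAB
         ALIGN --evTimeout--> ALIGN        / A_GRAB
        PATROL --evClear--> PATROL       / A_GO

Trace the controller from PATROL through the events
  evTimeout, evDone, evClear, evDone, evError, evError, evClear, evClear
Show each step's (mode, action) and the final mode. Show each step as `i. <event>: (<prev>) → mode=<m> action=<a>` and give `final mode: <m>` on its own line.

1. evTimeout: (PATROL) → mode=ALIGN action=A_RELEASE
2. evDone: (ALIGN) → mode=AVOID action=A_GRAB
3. evClear: (AVOID) → mode=ALIGN action=A_PING
4. evDone: (ALIGN) → mode=AVOID action=A_GRAB
5. evError: (AVOID) → mode=ALIGN action=A_GRAB
6. evError: (ALIGN) → mode=ALIGN action=A_GRAB
7. evClear: (ALIGN) → mode=AVOID action=A_GO
8. evClear: (AVOID) → mode=ALIGN action=A_PING

final mode: ALIGN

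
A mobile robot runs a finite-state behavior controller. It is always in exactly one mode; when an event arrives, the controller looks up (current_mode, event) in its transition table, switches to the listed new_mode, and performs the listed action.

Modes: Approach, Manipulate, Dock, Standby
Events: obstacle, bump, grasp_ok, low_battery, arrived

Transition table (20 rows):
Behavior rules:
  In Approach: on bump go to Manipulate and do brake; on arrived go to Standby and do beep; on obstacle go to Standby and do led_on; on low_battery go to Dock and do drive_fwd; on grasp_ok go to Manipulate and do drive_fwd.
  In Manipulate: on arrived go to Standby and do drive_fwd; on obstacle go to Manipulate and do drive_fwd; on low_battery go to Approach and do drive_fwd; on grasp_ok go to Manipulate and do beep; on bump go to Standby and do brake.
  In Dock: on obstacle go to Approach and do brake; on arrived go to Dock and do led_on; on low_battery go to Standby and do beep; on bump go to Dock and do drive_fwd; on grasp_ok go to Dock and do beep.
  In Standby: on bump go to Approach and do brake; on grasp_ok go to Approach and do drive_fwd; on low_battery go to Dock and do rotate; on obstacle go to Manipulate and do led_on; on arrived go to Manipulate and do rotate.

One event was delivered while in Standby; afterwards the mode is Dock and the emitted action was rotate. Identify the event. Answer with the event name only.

try obstacle: (Standby, obstacle) → (Manipulate, led_on)
try bump: (Standby, bump) → (Approach, brake)
try grasp_ok: (Standby, grasp_ok) → (Approach, drive_fwd)
try low_battery: (Standby, low_battery) → (Dock, rotate)  ← matches
try arrived: (Standby, arrived) → (Manipulate, rotate)

low_battery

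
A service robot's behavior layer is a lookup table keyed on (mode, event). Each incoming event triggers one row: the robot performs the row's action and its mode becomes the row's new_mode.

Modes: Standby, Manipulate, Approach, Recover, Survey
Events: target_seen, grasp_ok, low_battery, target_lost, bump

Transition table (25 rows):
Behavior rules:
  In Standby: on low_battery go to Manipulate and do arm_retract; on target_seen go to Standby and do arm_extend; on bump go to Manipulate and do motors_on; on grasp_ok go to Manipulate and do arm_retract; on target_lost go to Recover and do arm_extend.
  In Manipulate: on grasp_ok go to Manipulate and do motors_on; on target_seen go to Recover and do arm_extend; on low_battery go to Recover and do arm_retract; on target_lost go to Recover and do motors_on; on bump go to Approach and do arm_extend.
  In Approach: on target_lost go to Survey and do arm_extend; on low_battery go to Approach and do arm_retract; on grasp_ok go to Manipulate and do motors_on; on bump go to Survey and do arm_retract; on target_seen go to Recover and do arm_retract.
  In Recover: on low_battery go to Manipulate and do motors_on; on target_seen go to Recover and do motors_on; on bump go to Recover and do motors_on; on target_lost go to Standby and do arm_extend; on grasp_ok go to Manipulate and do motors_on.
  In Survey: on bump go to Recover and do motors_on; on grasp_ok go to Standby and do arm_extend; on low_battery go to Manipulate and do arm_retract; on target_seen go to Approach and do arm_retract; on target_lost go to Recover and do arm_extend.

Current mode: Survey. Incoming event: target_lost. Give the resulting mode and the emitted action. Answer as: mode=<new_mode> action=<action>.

current mode = Survey; filter table to that mode:
  (Survey, bump) → (Recover, motors_on)
  (Survey, grasp_ok) → (Standby, arm_extend)
  (Survey, low_battery) → (Manipulate, arm_retract)
  (Survey, target_seen) → (Approach, arm_retract)
  (Survey, target_lost) → (Recover, arm_extend)  ← event matches
event = target_lost selects (Recover, arm_extend)

mode=Recover action=arm_extend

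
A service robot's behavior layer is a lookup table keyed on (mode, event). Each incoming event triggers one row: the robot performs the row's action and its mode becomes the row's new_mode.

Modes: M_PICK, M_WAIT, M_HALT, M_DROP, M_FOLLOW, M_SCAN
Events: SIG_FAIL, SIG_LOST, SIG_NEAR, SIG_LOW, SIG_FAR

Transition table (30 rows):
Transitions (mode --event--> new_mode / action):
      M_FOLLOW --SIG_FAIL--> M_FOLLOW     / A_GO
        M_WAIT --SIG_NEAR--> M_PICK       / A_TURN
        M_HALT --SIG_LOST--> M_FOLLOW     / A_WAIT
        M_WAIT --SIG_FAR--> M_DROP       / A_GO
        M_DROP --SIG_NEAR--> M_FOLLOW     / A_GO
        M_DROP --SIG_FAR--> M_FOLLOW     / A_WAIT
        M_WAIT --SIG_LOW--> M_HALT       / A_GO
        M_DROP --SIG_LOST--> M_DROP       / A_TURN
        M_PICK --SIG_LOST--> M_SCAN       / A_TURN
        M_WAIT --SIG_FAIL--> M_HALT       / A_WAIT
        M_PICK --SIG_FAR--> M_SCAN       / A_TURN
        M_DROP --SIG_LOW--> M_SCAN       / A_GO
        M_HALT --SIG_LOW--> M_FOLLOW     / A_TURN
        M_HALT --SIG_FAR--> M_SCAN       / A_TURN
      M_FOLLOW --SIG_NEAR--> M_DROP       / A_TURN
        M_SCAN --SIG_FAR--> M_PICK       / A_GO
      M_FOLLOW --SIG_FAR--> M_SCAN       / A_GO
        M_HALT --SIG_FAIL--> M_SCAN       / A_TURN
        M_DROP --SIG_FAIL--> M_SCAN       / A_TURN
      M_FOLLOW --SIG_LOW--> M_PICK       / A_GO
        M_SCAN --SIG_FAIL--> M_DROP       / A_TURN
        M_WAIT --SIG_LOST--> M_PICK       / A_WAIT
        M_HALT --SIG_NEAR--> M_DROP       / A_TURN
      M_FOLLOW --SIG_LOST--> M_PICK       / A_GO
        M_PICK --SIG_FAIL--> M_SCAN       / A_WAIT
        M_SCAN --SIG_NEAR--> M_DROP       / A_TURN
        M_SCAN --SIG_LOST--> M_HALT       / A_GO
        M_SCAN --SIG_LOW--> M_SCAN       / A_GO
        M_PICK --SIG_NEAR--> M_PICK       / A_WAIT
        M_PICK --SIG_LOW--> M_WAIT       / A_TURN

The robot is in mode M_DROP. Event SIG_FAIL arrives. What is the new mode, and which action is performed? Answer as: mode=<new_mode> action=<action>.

current mode = M_DROP; filter table to that mode:
  (M_DROP, SIG_NEAR) → (M_FOLLOW, A_GO)
  (M_DROP, SIG_FAR) → (M_FOLLOW, A_WAIT)
  (M_DROP, SIG_LOST) → (M_DROP, A_TURN)
  (M_DROP, SIG_LOW) → (M_SCAN, A_GO)
  (M_DROP, SIG_FAIL) → (M_SCAN, A_TURN)  ← event matches
event = SIG_FAIL selects (M_SCAN, A_TURN)

mode=M_SCAN action=A_TURN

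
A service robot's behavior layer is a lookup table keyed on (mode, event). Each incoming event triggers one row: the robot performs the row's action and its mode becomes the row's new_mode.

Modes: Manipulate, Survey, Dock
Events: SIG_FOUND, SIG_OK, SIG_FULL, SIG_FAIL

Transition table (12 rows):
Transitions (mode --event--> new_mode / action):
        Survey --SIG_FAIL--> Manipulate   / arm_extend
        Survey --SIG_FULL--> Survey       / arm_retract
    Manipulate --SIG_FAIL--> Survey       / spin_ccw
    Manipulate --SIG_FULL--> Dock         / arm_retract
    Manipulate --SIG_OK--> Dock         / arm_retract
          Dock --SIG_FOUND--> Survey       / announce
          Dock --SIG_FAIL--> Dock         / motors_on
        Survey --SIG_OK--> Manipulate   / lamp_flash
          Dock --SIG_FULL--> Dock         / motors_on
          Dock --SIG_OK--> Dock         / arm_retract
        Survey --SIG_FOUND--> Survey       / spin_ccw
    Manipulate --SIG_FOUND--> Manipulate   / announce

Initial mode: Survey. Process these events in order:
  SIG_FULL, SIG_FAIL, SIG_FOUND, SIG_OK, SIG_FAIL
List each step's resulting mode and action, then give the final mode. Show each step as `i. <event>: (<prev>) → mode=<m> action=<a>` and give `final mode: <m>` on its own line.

1. SIG_FULL: (Survey) → mode=Survey action=arm_retract
2. SIG_FAIL: (Survey) → mode=Manipulate action=arm_extend
3. SIG_FOUND: (Manipulate) → mode=Manipulate action=announce
4. SIG_OK: (Manipulate) → mode=Dock action=arm_retract
5. SIG_FAIL: (Dock) → mode=Dock action=motors_on

final mode: Dock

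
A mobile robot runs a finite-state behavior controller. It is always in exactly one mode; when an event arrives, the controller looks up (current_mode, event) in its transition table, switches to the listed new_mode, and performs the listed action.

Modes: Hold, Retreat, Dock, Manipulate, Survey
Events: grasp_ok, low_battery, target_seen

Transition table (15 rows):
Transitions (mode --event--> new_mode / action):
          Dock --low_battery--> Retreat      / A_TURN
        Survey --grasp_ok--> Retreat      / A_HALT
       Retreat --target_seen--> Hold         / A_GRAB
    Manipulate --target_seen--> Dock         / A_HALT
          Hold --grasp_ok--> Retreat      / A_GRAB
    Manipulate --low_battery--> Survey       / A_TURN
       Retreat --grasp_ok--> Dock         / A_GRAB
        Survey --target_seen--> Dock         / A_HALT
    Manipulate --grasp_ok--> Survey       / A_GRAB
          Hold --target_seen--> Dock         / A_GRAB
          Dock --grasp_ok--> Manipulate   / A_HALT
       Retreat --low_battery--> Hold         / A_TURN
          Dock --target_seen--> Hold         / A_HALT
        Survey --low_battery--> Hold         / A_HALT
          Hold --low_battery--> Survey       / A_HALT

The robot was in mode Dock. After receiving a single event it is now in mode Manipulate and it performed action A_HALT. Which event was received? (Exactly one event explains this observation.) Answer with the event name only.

try grasp_ok: (Dock, grasp_ok) → (Manipulate, A_HALT)  ← matches
try low_battery: (Dock, low_battery) → (Retreat, A_TURN)
try target_seen: (Dock, target_seen) → (Hold, A_HALT)

grasp_ok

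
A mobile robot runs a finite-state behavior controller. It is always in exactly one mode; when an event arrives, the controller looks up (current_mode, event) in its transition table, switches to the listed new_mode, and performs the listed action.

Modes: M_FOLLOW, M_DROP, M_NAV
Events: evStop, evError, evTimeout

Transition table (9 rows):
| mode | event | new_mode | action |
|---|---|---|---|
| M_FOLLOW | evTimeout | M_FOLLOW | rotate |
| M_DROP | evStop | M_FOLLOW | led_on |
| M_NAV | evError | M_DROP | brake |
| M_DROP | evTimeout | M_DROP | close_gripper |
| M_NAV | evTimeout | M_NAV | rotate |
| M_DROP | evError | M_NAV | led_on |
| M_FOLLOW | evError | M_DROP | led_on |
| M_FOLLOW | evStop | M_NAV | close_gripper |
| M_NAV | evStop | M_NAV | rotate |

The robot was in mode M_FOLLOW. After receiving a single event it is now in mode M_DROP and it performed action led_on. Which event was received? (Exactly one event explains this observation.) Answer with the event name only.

try evStop: (M_FOLLOW, evStop) → (M_NAV, close_gripper)
try evError: (M_FOLLOW, evError) → (M_DROP, led_on)  ← matches
try evTimeout: (M_FOLLOW, evTimeout) → (M_FOLLOW, rotate)

evError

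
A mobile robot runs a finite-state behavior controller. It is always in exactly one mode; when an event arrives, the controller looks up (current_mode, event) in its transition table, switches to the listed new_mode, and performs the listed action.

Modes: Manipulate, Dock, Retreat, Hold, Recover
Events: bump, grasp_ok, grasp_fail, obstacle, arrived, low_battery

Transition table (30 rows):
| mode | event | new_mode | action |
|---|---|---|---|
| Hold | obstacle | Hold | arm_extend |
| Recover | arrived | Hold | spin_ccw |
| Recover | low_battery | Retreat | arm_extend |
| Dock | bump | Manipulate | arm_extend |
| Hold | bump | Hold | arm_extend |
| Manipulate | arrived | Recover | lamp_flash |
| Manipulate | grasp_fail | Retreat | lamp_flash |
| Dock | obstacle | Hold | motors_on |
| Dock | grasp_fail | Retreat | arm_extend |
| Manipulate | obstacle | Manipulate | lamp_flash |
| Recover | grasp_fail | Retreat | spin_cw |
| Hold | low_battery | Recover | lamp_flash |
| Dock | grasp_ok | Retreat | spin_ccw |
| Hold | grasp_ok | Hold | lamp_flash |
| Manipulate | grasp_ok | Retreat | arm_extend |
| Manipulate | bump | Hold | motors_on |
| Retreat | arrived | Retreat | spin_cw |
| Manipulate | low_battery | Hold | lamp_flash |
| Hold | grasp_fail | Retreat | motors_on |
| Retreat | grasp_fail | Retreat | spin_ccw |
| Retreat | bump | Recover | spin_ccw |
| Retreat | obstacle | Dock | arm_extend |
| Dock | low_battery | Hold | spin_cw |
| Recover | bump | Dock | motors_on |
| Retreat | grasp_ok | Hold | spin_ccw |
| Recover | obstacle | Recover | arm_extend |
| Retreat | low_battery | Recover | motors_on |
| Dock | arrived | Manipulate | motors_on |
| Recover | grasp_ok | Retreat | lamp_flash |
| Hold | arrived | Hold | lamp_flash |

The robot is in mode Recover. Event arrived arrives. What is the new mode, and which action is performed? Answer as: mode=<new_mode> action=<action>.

mode=Hold action=spin_ccw

current mode = Recover; filter table to that mode:
  (Recover, arrived) → (Hold, spin_ccw)  ← event matches
  (Recover, low_battery) → (Retreat, arm_extend)
  (Recover, grasp_fail) → (Retreat, spin_cw)
  (Recover, bump) → (Dock, motors_on)
  (Recover, obstacle) → (Recover, arm_extend)
  (Recover, grasp_ok) → (Retreat, lamp_flash)
event = arrived selects (Hold, spin_ccw)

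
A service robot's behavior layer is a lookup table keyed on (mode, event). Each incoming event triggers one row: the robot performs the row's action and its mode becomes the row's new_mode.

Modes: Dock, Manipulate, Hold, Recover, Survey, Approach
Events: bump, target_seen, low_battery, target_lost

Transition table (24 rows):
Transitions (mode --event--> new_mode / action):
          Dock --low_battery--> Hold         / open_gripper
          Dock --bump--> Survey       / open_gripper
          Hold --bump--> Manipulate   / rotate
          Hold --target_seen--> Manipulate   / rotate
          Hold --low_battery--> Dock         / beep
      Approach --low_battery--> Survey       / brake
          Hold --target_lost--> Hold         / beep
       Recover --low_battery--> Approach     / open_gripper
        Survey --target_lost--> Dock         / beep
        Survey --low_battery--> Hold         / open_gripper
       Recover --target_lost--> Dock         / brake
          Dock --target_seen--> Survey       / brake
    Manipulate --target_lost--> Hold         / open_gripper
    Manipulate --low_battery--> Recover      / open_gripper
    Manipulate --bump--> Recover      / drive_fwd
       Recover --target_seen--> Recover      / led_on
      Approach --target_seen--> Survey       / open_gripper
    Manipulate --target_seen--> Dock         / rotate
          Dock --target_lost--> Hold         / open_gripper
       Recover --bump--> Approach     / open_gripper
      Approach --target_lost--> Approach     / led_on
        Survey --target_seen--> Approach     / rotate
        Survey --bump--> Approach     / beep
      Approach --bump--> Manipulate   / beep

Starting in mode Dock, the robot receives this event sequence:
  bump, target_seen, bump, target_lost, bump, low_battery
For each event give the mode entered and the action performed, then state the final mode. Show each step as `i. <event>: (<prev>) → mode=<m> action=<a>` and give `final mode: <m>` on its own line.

final mode: Recover

1. bump: (Dock) → mode=Survey action=open_gripper
2. target_seen: (Survey) → mode=Approach action=rotate
3. bump: (Approach) → mode=Manipulate action=beep
4. target_lost: (Manipulate) → mode=Hold action=open_gripper
5. bump: (Hold) → mode=Manipulate action=rotate
6. low_battery: (Manipulate) → mode=Recover action=open_gripper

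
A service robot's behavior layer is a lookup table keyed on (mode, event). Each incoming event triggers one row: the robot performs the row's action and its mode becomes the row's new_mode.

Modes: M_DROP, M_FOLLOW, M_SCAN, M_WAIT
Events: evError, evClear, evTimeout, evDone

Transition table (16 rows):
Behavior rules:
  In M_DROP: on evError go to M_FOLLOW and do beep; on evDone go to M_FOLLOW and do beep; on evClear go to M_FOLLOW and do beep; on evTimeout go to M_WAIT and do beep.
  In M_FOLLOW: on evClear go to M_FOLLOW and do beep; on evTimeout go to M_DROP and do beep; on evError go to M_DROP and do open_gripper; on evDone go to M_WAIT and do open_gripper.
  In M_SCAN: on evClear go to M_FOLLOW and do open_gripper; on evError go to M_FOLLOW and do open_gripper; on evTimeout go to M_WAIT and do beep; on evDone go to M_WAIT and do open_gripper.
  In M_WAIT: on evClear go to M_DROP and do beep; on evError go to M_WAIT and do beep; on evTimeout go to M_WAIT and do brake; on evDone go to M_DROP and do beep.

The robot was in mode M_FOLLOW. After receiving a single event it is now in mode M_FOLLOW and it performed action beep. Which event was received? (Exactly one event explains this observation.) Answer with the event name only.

try evError: (M_FOLLOW, evError) → (M_DROP, open_gripper)
try evClear: (M_FOLLOW, evClear) → (M_FOLLOW, beep)  ← matches
try evTimeout: (M_FOLLOW, evTimeout) → (M_DROP, beep)
try evDone: (M_FOLLOW, evDone) → (M_WAIT, open_gripper)

evClear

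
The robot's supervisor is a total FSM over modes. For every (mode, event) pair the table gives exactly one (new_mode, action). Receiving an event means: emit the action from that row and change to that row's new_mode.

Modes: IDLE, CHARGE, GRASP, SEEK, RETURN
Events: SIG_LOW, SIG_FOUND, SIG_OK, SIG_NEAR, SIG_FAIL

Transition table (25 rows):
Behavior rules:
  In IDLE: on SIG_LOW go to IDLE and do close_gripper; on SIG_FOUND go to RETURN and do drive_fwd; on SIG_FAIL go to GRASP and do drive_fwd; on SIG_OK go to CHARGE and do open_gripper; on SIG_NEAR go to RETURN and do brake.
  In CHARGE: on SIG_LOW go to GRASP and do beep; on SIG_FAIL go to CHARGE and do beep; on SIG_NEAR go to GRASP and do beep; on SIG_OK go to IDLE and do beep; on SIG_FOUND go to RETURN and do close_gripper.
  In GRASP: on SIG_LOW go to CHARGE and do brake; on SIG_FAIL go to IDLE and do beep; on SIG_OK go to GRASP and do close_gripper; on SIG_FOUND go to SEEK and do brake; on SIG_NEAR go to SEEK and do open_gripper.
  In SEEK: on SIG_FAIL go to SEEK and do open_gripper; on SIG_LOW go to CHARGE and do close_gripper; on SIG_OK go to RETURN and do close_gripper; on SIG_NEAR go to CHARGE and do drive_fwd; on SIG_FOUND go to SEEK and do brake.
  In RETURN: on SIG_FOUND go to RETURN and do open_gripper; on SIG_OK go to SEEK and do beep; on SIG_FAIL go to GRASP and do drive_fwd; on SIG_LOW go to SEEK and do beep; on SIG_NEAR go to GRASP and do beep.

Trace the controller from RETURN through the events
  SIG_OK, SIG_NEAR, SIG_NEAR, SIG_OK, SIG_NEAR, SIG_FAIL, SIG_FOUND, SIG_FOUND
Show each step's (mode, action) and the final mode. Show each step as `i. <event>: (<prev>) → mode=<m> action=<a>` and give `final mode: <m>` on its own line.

1. SIG_OK: (RETURN) → mode=SEEK action=beep
2. SIG_NEAR: (SEEK) → mode=CHARGE action=drive_fwd
3. SIG_NEAR: (CHARGE) → mode=GRASP action=beep
4. SIG_OK: (GRASP) → mode=GRASP action=close_gripper
5. SIG_NEAR: (GRASP) → mode=SEEK action=open_gripper
6. SIG_FAIL: (SEEK) → mode=SEEK action=open_gripper
7. SIG_FOUND: (SEEK) → mode=SEEK action=brake
8. SIG_FOUND: (SEEK) → mode=SEEK action=brake

final mode: SEEK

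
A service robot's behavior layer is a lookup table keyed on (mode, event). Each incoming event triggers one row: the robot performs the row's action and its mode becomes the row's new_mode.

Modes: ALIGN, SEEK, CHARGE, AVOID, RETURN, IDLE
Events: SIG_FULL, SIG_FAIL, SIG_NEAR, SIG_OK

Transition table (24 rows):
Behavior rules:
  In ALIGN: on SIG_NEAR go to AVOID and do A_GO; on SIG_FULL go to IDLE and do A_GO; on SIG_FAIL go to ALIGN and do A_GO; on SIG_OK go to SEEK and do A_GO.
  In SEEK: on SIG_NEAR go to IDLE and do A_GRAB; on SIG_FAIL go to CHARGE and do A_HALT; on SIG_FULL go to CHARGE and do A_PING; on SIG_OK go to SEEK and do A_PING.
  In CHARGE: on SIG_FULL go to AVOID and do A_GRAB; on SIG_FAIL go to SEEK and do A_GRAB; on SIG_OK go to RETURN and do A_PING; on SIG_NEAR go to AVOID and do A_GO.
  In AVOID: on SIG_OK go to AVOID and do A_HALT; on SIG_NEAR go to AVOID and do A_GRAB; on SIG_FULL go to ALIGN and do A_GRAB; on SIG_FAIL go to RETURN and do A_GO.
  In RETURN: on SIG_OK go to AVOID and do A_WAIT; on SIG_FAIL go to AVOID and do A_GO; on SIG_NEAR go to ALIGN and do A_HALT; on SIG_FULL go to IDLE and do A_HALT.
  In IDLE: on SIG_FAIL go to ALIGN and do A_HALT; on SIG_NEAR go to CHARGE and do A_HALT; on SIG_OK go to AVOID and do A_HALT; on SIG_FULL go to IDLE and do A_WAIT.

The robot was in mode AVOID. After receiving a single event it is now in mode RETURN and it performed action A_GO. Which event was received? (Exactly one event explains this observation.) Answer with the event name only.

try SIG_FULL: (AVOID, SIG_FULL) → (ALIGN, A_GRAB)
try SIG_FAIL: (AVOID, SIG_FAIL) → (RETURN, A_GO)  ← matches
try SIG_NEAR: (AVOID, SIG_NEAR) → (AVOID, A_GRAB)
try SIG_OK: (AVOID, SIG_OK) → (AVOID, A_HALT)

SIG_FAIL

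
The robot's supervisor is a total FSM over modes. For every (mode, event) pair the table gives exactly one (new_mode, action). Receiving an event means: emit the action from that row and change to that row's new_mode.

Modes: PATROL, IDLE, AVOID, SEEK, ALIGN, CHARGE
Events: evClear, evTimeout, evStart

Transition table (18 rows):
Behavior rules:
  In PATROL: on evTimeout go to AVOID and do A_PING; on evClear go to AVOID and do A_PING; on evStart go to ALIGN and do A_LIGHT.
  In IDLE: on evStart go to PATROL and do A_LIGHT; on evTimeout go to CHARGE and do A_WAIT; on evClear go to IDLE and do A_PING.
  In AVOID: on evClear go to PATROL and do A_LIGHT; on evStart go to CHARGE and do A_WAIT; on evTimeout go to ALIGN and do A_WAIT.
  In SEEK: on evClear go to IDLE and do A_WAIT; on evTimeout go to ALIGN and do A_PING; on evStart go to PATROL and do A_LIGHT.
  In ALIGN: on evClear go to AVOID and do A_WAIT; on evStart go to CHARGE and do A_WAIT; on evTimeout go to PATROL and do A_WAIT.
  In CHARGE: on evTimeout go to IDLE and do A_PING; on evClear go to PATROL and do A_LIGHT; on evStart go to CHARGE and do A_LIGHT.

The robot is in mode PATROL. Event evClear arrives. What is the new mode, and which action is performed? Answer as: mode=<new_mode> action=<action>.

mode=AVOID action=A_PING

current mode = PATROL; filter table to that mode:
  (PATROL, evTimeout) → (AVOID, A_PING)
  (PATROL, evClear) → (AVOID, A_PING)  ← event matches
  (PATROL, evStart) → (ALIGN, A_LIGHT)
event = evClear selects (AVOID, A_PING)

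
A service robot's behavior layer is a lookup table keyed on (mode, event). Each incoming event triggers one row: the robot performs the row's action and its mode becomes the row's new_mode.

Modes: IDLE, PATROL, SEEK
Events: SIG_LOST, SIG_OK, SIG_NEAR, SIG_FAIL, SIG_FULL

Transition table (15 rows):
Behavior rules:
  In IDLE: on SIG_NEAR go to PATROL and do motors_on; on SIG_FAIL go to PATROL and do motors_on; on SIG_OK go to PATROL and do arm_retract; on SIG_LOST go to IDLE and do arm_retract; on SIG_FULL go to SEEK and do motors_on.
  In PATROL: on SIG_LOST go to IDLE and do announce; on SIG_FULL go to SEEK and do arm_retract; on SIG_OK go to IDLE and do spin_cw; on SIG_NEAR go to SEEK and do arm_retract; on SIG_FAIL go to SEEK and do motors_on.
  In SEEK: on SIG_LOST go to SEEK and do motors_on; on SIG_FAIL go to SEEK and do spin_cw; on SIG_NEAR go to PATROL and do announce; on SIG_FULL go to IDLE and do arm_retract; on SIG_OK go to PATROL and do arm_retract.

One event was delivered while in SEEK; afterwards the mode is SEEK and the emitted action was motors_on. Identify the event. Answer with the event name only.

try SIG_LOST: (SEEK, SIG_LOST) → (SEEK, motors_on)  ← matches
try SIG_OK: (SEEK, SIG_OK) → (PATROL, arm_retract)
try SIG_NEAR: (SEEK, SIG_NEAR) → (PATROL, announce)
try SIG_FAIL: (SEEK, SIG_FAIL) → (SEEK, spin_cw)
try SIG_FULL: (SEEK, SIG_FULL) → (IDLE, arm_retract)

SIG_LOST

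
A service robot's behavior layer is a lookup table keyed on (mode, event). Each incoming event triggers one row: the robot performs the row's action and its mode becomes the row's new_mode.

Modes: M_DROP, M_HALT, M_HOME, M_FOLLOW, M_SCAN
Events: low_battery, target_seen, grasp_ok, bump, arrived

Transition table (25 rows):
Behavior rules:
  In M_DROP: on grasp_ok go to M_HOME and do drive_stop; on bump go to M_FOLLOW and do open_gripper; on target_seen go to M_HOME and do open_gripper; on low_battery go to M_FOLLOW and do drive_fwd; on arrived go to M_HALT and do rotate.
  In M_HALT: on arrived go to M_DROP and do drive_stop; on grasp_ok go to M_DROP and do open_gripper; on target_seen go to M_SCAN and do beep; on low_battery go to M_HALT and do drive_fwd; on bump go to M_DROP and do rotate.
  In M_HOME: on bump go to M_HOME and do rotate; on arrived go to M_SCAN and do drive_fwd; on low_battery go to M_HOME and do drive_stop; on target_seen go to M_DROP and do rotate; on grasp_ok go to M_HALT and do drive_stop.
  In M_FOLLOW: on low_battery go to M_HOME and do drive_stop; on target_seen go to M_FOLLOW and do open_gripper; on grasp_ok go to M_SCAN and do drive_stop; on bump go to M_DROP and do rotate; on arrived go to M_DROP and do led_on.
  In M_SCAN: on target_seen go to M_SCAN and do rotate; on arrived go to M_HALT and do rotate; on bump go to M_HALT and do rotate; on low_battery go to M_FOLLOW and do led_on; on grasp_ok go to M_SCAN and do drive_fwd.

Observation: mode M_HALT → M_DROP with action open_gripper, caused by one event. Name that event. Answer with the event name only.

grasp_ok

try low_battery: (M_HALT, low_battery) → (M_HALT, drive_fwd)
try target_seen: (M_HALT, target_seen) → (M_SCAN, beep)
try grasp_ok: (M_HALT, grasp_ok) → (M_DROP, open_gripper)  ← matches
try bump: (M_HALT, bump) → (M_DROP, rotate)
try arrived: (M_HALT, arrived) → (M_DROP, drive_stop)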